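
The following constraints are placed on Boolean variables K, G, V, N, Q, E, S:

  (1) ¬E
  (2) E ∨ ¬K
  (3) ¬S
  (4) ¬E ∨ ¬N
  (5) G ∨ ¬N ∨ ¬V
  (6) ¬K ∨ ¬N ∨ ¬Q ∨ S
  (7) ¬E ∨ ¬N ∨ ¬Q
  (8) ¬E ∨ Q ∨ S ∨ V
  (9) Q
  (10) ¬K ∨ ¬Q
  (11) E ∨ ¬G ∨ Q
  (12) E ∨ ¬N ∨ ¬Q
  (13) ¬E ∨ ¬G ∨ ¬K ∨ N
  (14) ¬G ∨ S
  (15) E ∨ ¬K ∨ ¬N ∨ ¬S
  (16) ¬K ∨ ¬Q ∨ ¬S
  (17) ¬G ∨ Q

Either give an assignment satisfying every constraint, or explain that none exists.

K = False, G = False, V = True, N = False, Q = True, E = False, S = False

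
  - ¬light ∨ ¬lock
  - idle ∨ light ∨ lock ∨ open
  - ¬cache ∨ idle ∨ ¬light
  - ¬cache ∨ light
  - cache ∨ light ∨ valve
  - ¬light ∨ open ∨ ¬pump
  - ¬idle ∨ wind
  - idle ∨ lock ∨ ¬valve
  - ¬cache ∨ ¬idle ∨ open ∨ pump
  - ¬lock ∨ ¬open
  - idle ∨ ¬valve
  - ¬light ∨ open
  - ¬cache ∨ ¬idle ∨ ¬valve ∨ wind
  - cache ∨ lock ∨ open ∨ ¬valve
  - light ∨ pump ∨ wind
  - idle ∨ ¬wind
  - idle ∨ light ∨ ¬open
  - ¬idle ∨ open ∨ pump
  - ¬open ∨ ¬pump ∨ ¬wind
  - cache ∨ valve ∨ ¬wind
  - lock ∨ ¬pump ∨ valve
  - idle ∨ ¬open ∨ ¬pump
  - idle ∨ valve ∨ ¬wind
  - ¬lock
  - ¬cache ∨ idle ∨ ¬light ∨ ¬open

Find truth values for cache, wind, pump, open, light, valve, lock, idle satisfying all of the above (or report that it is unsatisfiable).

cache = False, wind = True, pump = False, open = True, light = True, valve = True, lock = False, idle = True

Unit clause (¬lock) forces lock = False.
Set cache = False.
Set wind = True.
  then (idle ∨ ¬wind) forces idle = True.
  then (cache ∨ valve ∨ ¬wind) forces valve = True.
  then (cache ∨ lock ∨ open ∨ ¬valve) forces open = True.
  then (¬open ∨ ¬pump ∨ ¬wind) forces pump = False.
Set light = True.
All clauses satisfied.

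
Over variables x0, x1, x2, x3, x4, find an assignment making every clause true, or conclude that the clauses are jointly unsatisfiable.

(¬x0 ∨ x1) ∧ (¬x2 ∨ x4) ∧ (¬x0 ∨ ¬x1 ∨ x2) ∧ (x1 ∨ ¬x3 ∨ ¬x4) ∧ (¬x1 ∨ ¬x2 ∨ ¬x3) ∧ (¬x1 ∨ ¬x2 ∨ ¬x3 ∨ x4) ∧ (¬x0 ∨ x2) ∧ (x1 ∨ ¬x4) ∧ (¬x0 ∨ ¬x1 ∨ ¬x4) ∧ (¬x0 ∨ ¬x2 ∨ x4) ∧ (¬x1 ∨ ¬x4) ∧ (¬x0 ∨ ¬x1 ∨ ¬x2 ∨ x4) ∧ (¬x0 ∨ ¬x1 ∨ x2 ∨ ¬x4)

x0: False; x1: False; x2: False; x3: False; x4: False

Try x0 = True:
  (¬x0 ∨ x1) forces x1 = True.
  (¬x0 ∨ ¬x1 ∨ x2) forces x2 = True.
  (¬x2 ∨ x4) forces x4 = True.
  clause (¬x0 ∨ ¬x1 ∨ ¬x4) is falsified — backtrack.
So x0 = False.
Set x1 = False.
  then (x1 ∨ ¬x4) forces x4 = False.
  then (¬x2 ∨ x4) forces x2 = False.
Set x3 = False.
All clauses satisfied.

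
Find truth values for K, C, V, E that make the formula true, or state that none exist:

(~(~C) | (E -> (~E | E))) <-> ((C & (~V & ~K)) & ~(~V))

Case C = True: the formula simplifies to (~V & ~K) & ~(~V).
  V = True: the conjunct ~V is False.
  V = False: the conjunct ~(~V) becomes ~(~False) = False.
Case C = False: the formula simplifies to ~((E -> (~E | E))).
  E = True: this becomes ~((True -> True)) = False.
  E = False: this becomes ~((False -> True)) = False.
Both cases fail — unsatisfiable.

Unsatisfiable — no assignment works.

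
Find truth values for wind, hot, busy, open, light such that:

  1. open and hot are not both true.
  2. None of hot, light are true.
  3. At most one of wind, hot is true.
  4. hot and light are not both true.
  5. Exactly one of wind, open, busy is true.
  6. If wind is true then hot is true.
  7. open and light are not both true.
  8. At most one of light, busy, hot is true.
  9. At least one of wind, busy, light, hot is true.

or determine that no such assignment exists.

wind = False, hot = False, busy = True, open = False, light = False

  (1) open=F, hot=F — not both ✓
  (2) {hot, light}: 0 true — none ✓
  (3) {wind, hot}: 0 true — at most one ✓
  (4) hot=F, light=F — not both ✓
  (5) {wind, open, busy}: 1 true — exactly one ✓
  (6) wind=F ⇒ hot: vacuous ✓
  (7) open=F, light=F — not both ✓
  (8) {light, busy, hot}: 1 true — at most one ✓
  (9) {wind, busy, light, hot}: 1 true — at least one ✓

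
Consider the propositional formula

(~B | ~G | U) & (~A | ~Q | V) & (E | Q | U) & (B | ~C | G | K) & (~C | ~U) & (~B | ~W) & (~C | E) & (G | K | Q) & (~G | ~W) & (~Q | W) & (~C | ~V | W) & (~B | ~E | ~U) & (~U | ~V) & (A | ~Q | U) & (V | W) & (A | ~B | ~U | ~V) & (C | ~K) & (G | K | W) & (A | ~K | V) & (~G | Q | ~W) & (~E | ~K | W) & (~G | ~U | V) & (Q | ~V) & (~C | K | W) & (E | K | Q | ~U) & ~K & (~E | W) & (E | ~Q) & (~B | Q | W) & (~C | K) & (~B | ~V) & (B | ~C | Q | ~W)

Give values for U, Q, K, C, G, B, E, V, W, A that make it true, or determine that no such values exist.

U: True, Q: True, K: False, C: False, G: False, B: False, E: True, V: False, W: True, A: False

Unit clause (~K) forces K = False.
In (~C | K) only ~C is left, so C = False.
Set U = True.
  then (~U | ~V) forces V = False.
  then (V | W) forces W = True.
  then (~G | ~U | V) forces G = False.
  then (~B | ~W) forces B = False.
  then (G | K | Q) forces Q = True.
  then (E | ~Q) forces E = True.
  then (~A | ~Q | V) forces A = False.
All clauses satisfied.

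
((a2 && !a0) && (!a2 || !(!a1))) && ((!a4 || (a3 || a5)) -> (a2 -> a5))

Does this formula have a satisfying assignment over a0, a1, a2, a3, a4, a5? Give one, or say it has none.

a0: False, a1: True, a2: True, a3: False, a4: False, a5: True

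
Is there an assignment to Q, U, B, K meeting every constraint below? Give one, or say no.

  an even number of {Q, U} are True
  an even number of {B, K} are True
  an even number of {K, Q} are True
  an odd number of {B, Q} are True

Adding constraints 2, 3, 4 mod 2: every variable appears an even number of times on the left, so the left side is 0.
But the right sides sum to 1 (mod 2). 0 ≠ 1 — the system is inconsistent.

Unsatisfiable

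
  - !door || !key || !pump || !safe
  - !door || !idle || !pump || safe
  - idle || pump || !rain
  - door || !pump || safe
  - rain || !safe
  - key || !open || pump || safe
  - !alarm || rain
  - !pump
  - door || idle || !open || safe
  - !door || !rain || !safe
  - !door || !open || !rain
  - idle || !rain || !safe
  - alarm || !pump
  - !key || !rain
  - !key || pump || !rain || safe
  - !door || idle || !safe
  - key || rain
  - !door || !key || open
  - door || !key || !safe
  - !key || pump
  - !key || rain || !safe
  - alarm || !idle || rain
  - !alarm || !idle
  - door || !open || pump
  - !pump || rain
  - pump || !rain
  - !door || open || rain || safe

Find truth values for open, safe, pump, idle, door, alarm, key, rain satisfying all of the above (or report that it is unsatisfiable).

Case pump = True:
  Clause (!pump) is falsified — contradiction.
Case pump = False:
  (!key || pump) forces key = False.
  (key || rain) forces rain = True.
  Clause (pump || !rain) is falsified — contradiction.
Both cases fail, so the formula is unsatisfiable.

Unsatisfiable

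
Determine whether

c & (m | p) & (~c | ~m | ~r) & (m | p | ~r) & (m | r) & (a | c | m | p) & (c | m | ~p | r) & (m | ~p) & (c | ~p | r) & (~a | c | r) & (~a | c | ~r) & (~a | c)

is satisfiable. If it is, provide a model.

r = False, a = False, p = True, m = True, c = True

Unit clause (c) forces c = True.
Set r = False.
  then (m | r) forces m = True.
Set a = False.
Set p = True.
All clauses satisfied.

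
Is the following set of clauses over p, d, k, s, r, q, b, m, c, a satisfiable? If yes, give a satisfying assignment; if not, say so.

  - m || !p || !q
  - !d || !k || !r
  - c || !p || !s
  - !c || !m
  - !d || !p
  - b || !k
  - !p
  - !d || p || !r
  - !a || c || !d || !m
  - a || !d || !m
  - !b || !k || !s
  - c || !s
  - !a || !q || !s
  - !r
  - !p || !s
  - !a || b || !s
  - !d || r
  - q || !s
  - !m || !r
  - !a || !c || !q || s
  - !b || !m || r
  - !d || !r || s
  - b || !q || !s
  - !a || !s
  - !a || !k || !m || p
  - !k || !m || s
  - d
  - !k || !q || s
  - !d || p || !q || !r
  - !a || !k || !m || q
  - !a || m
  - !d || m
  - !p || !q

Unsatisfiable

Case p = True:
  Clause (!p) is falsified — contradiction.
Case p = False:
  (!r) forces r = False.
  (!d || r) forces d = False.
  Clause (d) is falsified — contradiction.
Both cases fail, so the formula is unsatisfiable.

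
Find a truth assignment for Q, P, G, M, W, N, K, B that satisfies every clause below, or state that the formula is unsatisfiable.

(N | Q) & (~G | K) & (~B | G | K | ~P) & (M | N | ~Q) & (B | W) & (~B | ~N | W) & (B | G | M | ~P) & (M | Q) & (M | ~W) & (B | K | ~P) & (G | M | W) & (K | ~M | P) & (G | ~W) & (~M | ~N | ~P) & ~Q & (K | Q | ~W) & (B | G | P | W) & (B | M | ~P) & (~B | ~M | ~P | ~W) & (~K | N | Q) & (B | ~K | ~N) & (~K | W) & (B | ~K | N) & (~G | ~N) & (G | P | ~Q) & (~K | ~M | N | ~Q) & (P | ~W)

Case Q = True:
  Clause (~Q) is falsified — contradiction.
Case Q = False:
  (N | Q) forces N = True.
  (M | Q) forces M = True.
  (~M | ~N | ~P) forces P = False.
  (K | ~M | P) forces K = True.
  (B | ~K | ~N) forces B = True.
  (~B | ~N | W) forces W = True.
  Clause (P | ~W) is falsified — contradiction.
Both cases fail, so the formula is unsatisfiable.

UNSATISFIABLE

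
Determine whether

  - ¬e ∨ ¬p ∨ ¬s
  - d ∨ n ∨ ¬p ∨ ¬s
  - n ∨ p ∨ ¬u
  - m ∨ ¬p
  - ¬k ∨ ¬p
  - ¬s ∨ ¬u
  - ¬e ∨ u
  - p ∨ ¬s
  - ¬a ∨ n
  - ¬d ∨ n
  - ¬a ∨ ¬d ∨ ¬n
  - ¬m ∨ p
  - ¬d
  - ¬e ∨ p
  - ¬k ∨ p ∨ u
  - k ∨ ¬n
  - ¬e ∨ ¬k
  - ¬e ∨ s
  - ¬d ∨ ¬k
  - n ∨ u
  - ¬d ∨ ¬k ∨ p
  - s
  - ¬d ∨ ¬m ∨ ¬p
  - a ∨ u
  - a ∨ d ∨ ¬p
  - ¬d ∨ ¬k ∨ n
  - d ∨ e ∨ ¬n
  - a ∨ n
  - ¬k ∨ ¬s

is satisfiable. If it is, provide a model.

Case u = True:
  (¬s ∨ ¬u) forces s = False.
  Clause (s) is falsified — contradiction.
Case u = False:
  (¬e ∨ u) forces e = False.
  (¬d) forces d = False.
  (n ∨ u) forces n = True.
  Clause (d ∨ e ∨ ¬n) is falsified — contradiction.
Both cases fail, so the formula is unsatisfiable.

Unsatisfiable — no assignment works.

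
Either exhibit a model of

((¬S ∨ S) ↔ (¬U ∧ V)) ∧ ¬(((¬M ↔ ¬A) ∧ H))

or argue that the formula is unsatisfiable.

A=T; H=F; U=F; M=T; V=T; S=T

  (¬S ∨ S) ↔ (¬U ∧ V) = True
    ¬S ∨ S = True
      ¬S = False
    ¬U ∧ V = True
      ¬U = True
  ¬(((¬M ↔ ¬A) ∧ H)) = True
    (¬M ↔ ¬A) ∧ H = False
      ¬M ↔ ¬A = True
        ¬M = False
        ¬A = False
Both conjuncts True, so the formula holds.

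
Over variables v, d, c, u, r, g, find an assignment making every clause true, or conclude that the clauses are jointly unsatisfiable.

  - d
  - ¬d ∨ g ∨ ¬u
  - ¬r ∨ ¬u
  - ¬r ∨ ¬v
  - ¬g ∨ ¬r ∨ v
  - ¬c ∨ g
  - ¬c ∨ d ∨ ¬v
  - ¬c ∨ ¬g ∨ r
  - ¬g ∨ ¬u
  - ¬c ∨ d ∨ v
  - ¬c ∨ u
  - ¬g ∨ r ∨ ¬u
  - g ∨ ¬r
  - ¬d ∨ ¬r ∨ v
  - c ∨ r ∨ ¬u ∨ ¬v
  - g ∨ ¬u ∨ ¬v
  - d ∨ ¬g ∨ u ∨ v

Unit clause (d) forces d = True.
Set v = False.
  then (¬d ∨ ¬r ∨ v) forces r = False.
Set c = False.
Try u = True:
  (¬d ∨ g ∨ ¬u) forces g = True.
  clause (¬g ∨ ¬u) is falsified — backtrack.
So u = False.
Set g = False.
All clauses satisfied.

v = False; d = True; c = False; u = False; r = False; g = False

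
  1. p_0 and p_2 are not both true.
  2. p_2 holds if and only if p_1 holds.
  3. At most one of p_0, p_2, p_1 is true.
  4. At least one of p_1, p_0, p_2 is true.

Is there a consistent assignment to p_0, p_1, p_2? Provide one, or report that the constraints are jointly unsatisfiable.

p_0 = True; p_1 = False; p_2 = False

  (1) p_0=T, p_2=F — not both ✓
  (2) p_2=F, p_1=F — same ✓
  (3) {p_0, p_2, p_1}: 1 true — at most one ✓
  (4) {p_1, p_0, p_2}: 1 true — at least one ✓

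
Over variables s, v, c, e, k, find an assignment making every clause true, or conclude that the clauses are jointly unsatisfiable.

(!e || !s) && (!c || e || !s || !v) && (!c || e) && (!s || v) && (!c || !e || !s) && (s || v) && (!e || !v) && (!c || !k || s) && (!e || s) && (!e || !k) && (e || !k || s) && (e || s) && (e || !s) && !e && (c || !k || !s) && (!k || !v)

Unsatisfiable

Case e = True:
  Clause (!e) is falsified — contradiction.
Case e = False:
  (!c || e) forces c = False.
  (e || s) forces s = True.
  Clause (e || !s) is falsified — contradiction.
Both cases fail, so the formula is unsatisfiable.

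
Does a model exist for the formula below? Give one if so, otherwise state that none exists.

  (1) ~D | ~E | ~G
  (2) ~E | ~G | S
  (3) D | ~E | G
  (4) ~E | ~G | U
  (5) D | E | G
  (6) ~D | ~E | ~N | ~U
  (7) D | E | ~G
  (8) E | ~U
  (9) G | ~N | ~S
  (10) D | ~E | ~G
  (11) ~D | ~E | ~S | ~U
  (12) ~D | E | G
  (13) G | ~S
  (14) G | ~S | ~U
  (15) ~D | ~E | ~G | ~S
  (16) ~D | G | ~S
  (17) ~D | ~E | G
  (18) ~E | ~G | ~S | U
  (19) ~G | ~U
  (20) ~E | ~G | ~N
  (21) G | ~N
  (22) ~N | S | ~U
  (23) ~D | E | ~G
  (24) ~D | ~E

Case D = True:
  (~D | ~E) forces E = False.
  (E | ~U) forces U = False.
  (~D | E | G) forces G = True.
  Clause (~D | E | ~G) is falsified — contradiction.
Case D = False:
  If G = True:
    (D | E | ~G) forces E = True.
    clause (D | ~E | ~G) is falsified.
  If G = False:
    (D | ~E | G) forces E = False.
    clause (D | E | G) is falsified.
  Every sub-case reaches a contradiction.
Both cases fail, so the formula is unsatisfiable.

Unsatisfiable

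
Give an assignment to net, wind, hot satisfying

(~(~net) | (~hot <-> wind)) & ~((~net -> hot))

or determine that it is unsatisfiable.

net = False, wind = True, hot = False

  ~(~net) | (~hot <-> wind) = True
    ~(~net) = False
      ~net = True
    ~hot <-> wind = True
      ~hot = True
  ~((~net -> hot)) = True
    ~net -> hot = False
      ~net = True
Both conjuncts True, so the formula holds.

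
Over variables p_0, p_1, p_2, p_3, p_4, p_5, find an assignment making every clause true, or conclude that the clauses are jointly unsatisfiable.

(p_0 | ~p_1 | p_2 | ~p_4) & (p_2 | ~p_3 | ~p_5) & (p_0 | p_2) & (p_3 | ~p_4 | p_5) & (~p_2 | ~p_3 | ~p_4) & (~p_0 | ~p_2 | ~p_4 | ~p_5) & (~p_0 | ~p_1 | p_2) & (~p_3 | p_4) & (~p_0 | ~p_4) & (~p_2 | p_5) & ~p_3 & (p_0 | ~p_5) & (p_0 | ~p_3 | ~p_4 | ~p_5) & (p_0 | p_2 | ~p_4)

p_0 = True, p_1 = False, p_2 = False, p_3 = False, p_4 = False, p_5 = True

Unit clause (~p_3) forces p_3 = False.
Try p_0 = False:
  (p_0 | p_2) forces p_2 = True.
  (~p_2 | p_5) forces p_5 = True.
  clause (p_0 | ~p_5) is falsified — backtrack.
So p_0 = True.
  then (~p_0 | ~p_4) forces p_4 = False.
Set p_1 = False.
Set p_2 = False.
Set p_5 = True.
All clauses satisfied.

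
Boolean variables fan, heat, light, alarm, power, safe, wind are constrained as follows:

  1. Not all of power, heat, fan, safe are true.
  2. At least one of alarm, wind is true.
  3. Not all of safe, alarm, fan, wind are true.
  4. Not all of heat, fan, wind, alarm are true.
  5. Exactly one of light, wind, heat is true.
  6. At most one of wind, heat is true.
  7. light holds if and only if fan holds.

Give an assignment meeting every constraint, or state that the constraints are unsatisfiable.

fan = False, heat = False, light = False, alarm = True, power = False, safe = True, wind = True

  (1) {power, heat, fan, safe}: 1/4 true — not all ✓
  (2) {alarm, wind}: 2 true — at least one ✓
  (3) {safe, alarm, fan, wind}: 3/4 true — not all ✓
  (4) {heat, fan, wind, alarm}: 2/4 true — not all ✓
  (5) {light, wind, heat}: 1 true — exactly one ✓
  (6) {wind, heat}: 1 true — at most one ✓
  (7) light=F, fan=F — same ✓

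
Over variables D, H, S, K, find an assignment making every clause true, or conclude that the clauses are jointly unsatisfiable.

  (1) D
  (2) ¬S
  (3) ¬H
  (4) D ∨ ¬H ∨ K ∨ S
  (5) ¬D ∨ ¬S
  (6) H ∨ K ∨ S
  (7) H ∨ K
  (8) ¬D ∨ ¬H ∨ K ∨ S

D = True; H = False; S = False; K = True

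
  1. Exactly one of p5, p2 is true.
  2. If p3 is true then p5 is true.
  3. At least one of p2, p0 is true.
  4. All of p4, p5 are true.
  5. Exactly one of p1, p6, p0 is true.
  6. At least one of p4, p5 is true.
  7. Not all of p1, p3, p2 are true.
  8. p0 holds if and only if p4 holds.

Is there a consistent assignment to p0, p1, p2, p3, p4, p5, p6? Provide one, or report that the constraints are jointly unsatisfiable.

p0 = True, p1 = False, p2 = False, p3 = False, p4 = True, p5 = True, p6 = False

  (1) {p5, p2}: 1 true — exactly one ✓
  (2) p3=F ⇒ p5: vacuous ✓
  (3) {p2, p0}: 1 true — at least one ✓
  (4) {p4, p5}: all 2 true ✓
  (5) {p1, p6, p0}: 1 true — exactly one ✓
  (6) {p4, p5}: 2 true — at least one ✓
  (7) {p1, p3, p2}: 0/3 true — not all ✓
  (8) p0=T, p4=T — same ✓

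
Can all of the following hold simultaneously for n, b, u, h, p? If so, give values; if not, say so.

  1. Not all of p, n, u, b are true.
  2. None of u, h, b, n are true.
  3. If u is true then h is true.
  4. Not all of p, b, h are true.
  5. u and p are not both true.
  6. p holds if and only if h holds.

n = False, b = False, u = False, h = False, p = False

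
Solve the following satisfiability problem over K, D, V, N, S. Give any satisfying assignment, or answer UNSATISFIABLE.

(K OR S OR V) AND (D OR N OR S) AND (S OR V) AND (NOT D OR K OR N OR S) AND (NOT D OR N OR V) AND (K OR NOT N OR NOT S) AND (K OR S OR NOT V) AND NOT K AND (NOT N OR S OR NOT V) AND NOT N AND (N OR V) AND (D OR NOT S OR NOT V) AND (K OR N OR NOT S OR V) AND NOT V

Case K = True:
  Clause (NOT K) is falsified — contradiction.
Case K = False:
  (NOT N) forces N = False.
  (N OR V) forces V = True.
  Clause (NOT V) is falsified — contradiction.
Both cases fail, so the formula is unsatisfiable.

UNSATISFIABLE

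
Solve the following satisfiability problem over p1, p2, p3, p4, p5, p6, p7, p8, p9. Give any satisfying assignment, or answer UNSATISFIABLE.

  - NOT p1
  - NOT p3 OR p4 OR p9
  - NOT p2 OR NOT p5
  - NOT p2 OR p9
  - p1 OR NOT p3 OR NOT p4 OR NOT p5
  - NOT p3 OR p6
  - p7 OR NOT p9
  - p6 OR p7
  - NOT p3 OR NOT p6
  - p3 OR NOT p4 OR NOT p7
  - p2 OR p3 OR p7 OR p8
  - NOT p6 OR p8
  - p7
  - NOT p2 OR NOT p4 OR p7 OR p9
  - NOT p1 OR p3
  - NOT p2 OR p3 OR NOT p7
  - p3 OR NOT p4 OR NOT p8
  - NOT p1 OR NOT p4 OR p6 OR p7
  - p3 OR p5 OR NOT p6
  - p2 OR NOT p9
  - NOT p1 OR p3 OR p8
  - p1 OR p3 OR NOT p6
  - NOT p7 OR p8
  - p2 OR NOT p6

Unit clause (NOT p1) forces p1 = False.
Unit clause (p7) forces p7 = True.
In (NOT p7 OR p8) only p8 is left, so p8 = True.
Try p2 = True:
  (NOT p2 OR NOT p5) forces p5 = False.
  (NOT p2 OR p9) forces p9 = True.
  (NOT p2 OR p3 OR NOT p7) forces p3 = True.
  (NOT p3 OR p6) forces p6 = True.
  clause (NOT p3 OR NOT p6) is falsified — backtrack.
So p2 = False.
  then (p2 OR NOT p9) forces p9 = False.
  then (p2 OR NOT p6) forces p6 = False.
  then (NOT p3 OR p6) forces p3 = False.
  then (p3 OR NOT p4 OR NOT p7) forces p4 = False.
Set p5 = True.
All clauses satisfied.

p1 = False; p2 = False; p3 = False; p4 = False; p5 = True; p6 = False; p7 = True; p8 = True; p9 = False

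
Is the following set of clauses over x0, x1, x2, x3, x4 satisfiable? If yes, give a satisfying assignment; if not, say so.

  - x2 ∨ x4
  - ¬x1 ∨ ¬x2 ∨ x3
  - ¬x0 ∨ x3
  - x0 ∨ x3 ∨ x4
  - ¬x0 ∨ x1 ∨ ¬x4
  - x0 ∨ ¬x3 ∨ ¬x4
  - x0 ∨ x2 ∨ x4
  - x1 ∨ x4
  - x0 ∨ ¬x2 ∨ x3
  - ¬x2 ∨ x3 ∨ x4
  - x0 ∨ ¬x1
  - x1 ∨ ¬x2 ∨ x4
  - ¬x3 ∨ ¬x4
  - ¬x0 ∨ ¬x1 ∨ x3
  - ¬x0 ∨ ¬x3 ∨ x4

x0 = False, x1 = False, x2 = False, x3 = False, x4 = True

Try x0 = True:
  (¬x0 ∨ x3) forces x3 = True.
  (¬x3 ∨ ¬x4) forces x4 = False.
  clause (¬x0 ∨ ¬x3 ∨ x4) is falsified — backtrack.
So x0 = False.
  then (x0 ∨ ¬x1) forces x1 = False.
  then (x1 ∨ x4) forces x4 = True.
  then (¬x3 ∨ ¬x4) forces x3 = False.
  then (x0 ∨ ¬x2 ∨ x3) forces x2 = False.
All clauses satisfied.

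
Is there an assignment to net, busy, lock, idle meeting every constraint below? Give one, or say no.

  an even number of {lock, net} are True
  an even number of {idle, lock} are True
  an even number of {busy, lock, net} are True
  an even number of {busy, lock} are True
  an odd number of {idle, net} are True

Adding constraints 1, 2, 5 mod 2: every variable appears an even number of times on the left, so the left side is 0.
But the right sides sum to 1 (mod 2). 0 ≠ 1 — the system is inconsistent.

Unsatisfiable — no assignment works.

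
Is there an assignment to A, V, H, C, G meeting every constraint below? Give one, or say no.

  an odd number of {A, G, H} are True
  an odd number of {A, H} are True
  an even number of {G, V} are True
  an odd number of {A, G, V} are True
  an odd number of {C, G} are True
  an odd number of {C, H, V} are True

A: True, V: False, H: False, C: True, G: False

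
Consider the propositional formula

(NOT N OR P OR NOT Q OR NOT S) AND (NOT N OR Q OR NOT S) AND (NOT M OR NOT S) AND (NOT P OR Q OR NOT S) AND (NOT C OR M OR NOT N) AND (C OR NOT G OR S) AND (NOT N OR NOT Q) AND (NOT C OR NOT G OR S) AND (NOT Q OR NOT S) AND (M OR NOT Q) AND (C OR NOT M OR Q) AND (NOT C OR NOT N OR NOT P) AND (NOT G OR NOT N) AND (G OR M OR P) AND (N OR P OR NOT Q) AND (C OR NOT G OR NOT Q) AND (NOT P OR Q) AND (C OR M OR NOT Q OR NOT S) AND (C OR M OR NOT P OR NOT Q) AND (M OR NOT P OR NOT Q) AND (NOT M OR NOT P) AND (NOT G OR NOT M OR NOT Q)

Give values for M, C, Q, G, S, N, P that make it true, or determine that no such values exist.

M=F, C=T, Q=F, G=T, S=T, N=F, P=F

Set M = False.
  then (M OR NOT Q) forces Q = False.
  then (NOT P OR Q) forces P = False.
  then (G OR M OR P) forces G = True.
  then (NOT G OR NOT N) forces N = False.
Set C = True.
  then (NOT C OR NOT G OR S) forces S = True.
All clauses satisfied.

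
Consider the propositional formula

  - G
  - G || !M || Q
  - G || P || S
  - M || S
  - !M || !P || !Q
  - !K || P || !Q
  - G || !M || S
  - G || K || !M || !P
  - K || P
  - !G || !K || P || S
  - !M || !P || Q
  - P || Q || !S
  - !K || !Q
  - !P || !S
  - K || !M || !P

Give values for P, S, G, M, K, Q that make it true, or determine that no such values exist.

UNSATISFIABLE

Case P = True:
  (G) forces G = True.
  (!P || !S) forces S = False.
  (M || S) forces M = True.
  (!M || !P || !Q) forces Q = False.
  Clause (!M || !P || Q) is falsified — contradiction.
Case P = False:
  (G) forces G = True.
  (K || P) forces K = True.
  (!K || P || !Q) forces Q = False.
  (!G || !K || P || S) forces S = True.
  Clause (P || Q || !S) is falsified — contradiction.
Both cases fail, so the formula is unsatisfiable.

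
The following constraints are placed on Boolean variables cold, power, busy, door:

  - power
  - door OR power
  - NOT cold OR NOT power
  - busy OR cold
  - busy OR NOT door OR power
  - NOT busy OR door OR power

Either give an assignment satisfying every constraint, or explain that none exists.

Unit clause (power) forces power = True.
In (NOT cold OR NOT power) only NOT cold is left, so cold = False.
In (busy OR cold) only busy is left, so busy = True.
Set door = True.
Check each clause:
  (power): power holds.
  (door OR power): door holds.
  (NOT cold OR NOT power): NOT cold holds.
  (busy OR cold): busy holds.
  (busy OR NOT door OR power): busy holds.
  (NOT busy OR door OR power): door holds.
All clauses satisfied.

cold: False; power: True; busy: True; door: True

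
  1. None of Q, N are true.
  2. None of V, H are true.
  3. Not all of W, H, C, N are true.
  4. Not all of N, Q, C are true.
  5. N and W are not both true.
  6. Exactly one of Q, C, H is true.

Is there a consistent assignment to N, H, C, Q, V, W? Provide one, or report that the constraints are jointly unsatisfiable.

N = False, H = False, C = True, Q = False, V = False, W = True

  (1) {Q, N}: 0 true — none ✓
  (2) {V, H}: 0 true — none ✓
  (3) {W, H, C, N}: 2/4 true — not all ✓
  (4) {N, Q, C}: 1/3 true — not all ✓
  (5) N=F, W=T — not both ✓
  (6) {Q, C, H}: 1 true — exactly one ✓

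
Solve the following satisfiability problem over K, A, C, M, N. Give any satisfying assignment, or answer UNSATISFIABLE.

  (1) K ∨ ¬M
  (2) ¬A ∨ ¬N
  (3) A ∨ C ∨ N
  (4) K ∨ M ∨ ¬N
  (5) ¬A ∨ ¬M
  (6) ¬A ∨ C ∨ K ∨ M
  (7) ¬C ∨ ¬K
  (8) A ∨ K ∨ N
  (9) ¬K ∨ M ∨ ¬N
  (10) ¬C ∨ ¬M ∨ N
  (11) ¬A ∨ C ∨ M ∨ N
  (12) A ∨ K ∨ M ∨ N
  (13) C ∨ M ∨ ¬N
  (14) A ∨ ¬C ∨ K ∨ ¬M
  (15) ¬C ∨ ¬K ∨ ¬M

Set K = False.
  then (K ∨ ¬M) forces M = False.
  then (K ∨ M ∨ ¬N) forces N = False.
  then (A ∨ K ∨ N) forces A = True.
  then (¬A ∨ C ∨ M ∨ N) forces C = True.
All clauses satisfied.

K = False, A = True, C = True, M = False, N = False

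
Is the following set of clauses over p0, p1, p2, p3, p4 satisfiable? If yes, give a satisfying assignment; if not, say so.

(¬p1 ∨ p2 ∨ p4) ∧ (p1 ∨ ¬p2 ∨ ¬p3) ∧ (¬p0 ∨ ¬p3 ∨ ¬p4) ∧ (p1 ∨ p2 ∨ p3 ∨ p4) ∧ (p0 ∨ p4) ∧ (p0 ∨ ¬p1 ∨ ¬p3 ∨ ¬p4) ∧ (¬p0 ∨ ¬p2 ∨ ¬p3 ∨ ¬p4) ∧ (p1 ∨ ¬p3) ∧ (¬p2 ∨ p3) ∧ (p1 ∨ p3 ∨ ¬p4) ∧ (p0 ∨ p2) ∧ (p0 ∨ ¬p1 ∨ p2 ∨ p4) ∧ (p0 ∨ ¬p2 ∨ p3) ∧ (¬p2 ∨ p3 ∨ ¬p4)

Try p0 = False:
  (p0 ∨ p4) forces p4 = True.
  (p0 ∨ p2) forces p2 = True.
  (¬p2 ∨ p3) forces p3 = True.
  (p1 ∨ ¬p2 ∨ ¬p3) forces p1 = True.
  clause (p0 ∨ ¬p1 ∨ ¬p3 ∨ ¬p4) is falsified — backtrack.
So p0 = True.
Try p1 = False:
  (p1 ∨ ¬p3) forces p3 = False.
  (¬p2 ∨ p3) forces p2 = False.
  (p1 ∨ p2 ∨ p3 ∨ p4) forces p4 = True.
  clause (p1 ∨ p3 ∨ ¬p4) is falsified — backtrack.
So p1 = True.
Set p2 = False.
  then (¬p1 ∨ p2 ∨ p4) forces p4 = True.
  then (¬p0 ∨ ¬p3 ∨ ¬p4) forces p3 = False.
All clauses satisfied.

p0=T; p1=T; p2=F; p3=F; p4=T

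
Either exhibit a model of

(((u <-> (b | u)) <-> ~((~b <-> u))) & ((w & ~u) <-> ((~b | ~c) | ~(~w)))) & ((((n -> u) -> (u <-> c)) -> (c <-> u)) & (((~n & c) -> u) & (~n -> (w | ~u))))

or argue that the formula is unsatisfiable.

c: False, w: True, n: False, u: False, b: True

  ((u <-> (b | u)) <-> ~((~b <-> u))) & ((w & ~u) <-> ((~b | ~c) | ~(~w))) = True
    (u <-> (b | u)) <-> ~((~b <-> u)) = True
      u <-> (b | u) = False
        b | u = True
      ~((~b <-> u)) = False
        ~b <-> u = True
          ~b = False
    (w & ~u) <-> ((~b | ~c) | ~(~w)) = True
      w & ~u = True
        ~u = True
      (~b | ~c) | ~(~w) = True
        ~b | ~c = True
          ~b = False
          ~c = True
        ~(~w) = True
          ~w = False
  (((n -> u) -> (u <-> c)) -> (c <-> u)) & (((~n & c) -> u) & (~n -> (w | ~u))) = True
    ((n -> u) -> (u <-> c)) -> (c <-> u) = True
      (n -> u) -> (u <-> c) = True
        n -> u = True
        u <-> c = True
      c <-> u = True
    ((~n & c) -> u) & (~n -> (w | ~u)) = True
      (~n & c) -> u = True
        ~n & c = False
          ~n = True
      ~n -> (w | ~u) = True
        ~n = True
        w | ~u = True
          ~u = True
Both conjuncts True, so the formula holds.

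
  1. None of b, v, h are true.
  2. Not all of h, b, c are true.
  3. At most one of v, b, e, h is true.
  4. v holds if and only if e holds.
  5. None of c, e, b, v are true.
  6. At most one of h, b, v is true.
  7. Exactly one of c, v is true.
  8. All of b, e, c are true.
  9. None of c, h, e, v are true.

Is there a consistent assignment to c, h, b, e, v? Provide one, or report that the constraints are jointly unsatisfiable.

Case c = True:
  Constraint (5) is violated (c=T) — contradiction.
Case c = False:
  Constraint (8) is violated (c=F) — contradiction.
Both cases fail — unsatisfiable.

Unsatisfiable — no assignment works.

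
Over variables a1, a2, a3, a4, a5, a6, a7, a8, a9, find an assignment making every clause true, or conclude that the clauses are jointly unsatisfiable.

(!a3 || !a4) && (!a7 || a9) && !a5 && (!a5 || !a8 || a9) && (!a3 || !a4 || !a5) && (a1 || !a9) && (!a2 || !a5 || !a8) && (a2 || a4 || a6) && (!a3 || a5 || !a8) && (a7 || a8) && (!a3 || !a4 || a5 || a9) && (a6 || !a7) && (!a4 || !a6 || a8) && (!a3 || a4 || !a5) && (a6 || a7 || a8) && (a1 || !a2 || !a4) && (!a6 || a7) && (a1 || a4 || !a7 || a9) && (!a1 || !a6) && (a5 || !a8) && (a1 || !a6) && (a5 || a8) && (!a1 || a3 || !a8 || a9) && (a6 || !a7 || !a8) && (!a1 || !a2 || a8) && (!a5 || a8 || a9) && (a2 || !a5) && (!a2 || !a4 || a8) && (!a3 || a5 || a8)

Case a5 = True:
  Clause (!a5) is falsified — contradiction.
Case a5 = False:
  (a5 || !a8) forces a8 = False.
  Clause (a5 || a8) is falsified — contradiction.
Both cases fail, so the formula is unsatisfiable.

UNSATISFIABLE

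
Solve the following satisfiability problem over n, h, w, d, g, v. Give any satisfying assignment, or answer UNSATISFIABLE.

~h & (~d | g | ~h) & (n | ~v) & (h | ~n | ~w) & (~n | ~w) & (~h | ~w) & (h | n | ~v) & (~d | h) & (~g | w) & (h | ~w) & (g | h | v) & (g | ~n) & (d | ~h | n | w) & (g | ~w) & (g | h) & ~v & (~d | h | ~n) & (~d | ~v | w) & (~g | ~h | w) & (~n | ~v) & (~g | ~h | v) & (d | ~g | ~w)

Unsatisfiable — no assignment works.

Case h = True:
  Clause (~h) is falsified — contradiction.
Case h = False:
  (~d | h) forces d = False.
  (h | ~w) forces w = False.
  (~g | w) forces g = False.
  Clause (g | h) is falsified — contradiction.
Both cases fail, so the formula is unsatisfiable.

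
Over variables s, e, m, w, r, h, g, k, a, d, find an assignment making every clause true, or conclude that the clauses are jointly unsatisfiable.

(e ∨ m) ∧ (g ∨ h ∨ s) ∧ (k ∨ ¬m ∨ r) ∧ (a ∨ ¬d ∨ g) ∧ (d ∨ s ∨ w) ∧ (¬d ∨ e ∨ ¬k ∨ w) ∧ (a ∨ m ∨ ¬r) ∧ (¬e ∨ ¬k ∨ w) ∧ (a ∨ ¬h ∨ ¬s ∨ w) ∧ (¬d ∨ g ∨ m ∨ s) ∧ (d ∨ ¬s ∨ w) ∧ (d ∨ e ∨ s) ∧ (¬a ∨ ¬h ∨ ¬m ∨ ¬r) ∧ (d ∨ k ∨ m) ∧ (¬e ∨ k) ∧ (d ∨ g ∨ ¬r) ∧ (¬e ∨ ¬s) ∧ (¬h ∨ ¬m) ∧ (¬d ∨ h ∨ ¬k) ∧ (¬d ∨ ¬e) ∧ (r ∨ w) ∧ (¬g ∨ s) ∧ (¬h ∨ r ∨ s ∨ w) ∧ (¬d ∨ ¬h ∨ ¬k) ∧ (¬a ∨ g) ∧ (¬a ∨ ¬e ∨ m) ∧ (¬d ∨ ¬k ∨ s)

s: True, e: False, m: True, w: True, r: True, h: False, g: True, k: True, a: True, d: False

Set s = True.
  then (¬e ∨ ¬s) forces e = False.
  then (e ∨ m) forces m = True.
  then (¬h ∨ ¬m) forces h = False.
Set w = True.
Set r = True.
Try g = False:
  (d ∨ g ∨ ¬r) forces d = True.
  (a ∨ ¬d ∨ g) forces a = True.
  clause (¬a ∨ g) is falsified — backtrack.
So g = True.
Set k = True.
  then (¬d ∨ h ∨ ¬k) forces d = False.
Set a = True.
All clauses satisfied.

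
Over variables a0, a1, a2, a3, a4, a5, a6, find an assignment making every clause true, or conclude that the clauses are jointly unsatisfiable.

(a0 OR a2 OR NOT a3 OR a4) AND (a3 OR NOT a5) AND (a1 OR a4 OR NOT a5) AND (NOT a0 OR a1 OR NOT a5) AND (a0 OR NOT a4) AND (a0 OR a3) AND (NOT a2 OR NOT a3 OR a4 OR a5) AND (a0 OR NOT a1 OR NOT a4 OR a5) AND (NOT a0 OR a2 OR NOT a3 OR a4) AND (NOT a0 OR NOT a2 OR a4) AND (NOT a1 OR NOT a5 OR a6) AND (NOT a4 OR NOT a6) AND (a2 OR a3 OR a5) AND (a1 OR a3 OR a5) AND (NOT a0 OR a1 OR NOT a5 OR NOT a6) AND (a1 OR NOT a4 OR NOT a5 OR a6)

a0 = True, a1 = True, a2 = True, a3 = True, a4 = True, a5 = False, a6 = False

Set a0 = True.
Set a1 = True.
Set a2 = True.
  then (NOT a0 OR NOT a2 OR a4) forces a4 = True.
  then (NOT a4 OR NOT a6) forces a6 = False.
  then (NOT a1 OR NOT a5 OR a6) forces a5 = False.
Set a3 = True.
All clauses satisfied.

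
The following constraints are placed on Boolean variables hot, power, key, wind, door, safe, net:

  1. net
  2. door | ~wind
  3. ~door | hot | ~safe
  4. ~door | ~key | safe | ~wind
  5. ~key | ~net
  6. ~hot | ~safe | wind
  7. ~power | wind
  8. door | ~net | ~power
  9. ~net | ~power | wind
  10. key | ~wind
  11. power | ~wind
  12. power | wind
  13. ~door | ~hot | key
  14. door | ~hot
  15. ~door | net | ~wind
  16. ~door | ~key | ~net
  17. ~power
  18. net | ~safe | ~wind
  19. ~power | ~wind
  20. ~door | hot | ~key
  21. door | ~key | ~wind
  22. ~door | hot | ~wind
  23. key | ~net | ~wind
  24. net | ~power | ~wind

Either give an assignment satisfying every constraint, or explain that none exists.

Case power = True:
  Clause (~power) is falsified — contradiction.
Case power = False:
  (net) forces net = True.
  (~key | ~net) forces key = False.
  (key | ~wind) forces wind = False.
  Clause (power | wind) is falsified — contradiction.
Both cases fail, so the formula is unsatisfiable.

Unsatisfiable — no assignment works.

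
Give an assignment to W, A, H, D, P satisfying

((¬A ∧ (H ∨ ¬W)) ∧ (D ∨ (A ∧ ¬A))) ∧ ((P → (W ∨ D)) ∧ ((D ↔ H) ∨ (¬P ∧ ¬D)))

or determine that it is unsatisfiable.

W=T, A=F, H=T, D=T, P=F

  (¬A ∧ (H ∨ ¬W)) ∧ (D ∨ (A ∧ ¬A)) = True
    ¬A ∧ (H ∨ ¬W) = True
      ¬A = True
      H ∨ ¬W = True
        ¬W = False
    D ∨ (A ∧ ¬A) = True
      A ∧ ¬A = False
        ¬A = True
  (P → (W ∨ D)) ∧ ((D ↔ H) ∨ (¬P ∧ ¬D)) = True
    P → (W ∨ D) = True
      W ∨ D = True
    (D ↔ H) ∨ (¬P ∧ ¬D) = True
      D ↔ H = True
      ¬P ∧ ¬D = False
        ¬P = True
        ¬D = False
Both conjuncts True, so the formula holds.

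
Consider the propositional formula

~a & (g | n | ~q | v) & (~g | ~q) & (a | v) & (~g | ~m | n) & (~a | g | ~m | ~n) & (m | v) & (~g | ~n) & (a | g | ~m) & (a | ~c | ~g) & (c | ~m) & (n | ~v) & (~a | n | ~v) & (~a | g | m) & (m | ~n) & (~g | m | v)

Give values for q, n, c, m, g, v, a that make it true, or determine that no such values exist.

Case a = True:
  Clause (~a) is falsified — contradiction.
Case a = False:
  (a | v) forces v = True.
  (n | ~v) forces n = True.
  (~g | ~n) forces g = False.
  (a | g | ~m) forces m = False.
  Clause (m | ~n) is falsified — contradiction.
Both cases fail, so the formula is unsatisfiable.

No satisfying assignment exists.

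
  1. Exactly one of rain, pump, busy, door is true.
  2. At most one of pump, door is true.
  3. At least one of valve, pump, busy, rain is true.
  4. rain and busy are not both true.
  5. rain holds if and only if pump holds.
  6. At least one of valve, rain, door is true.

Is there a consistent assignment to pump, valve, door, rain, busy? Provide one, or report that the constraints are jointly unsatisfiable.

pump = False; valve = True; door = False; rain = False; busy = True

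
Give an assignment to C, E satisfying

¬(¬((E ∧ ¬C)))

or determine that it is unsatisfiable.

C = False; E = True

  ¬(¬((E ∧ ¬C))) = True
    ¬((E ∧ ¬C)) = False
      E ∧ ¬C = True
        ¬C = True
The formula evaluates to True.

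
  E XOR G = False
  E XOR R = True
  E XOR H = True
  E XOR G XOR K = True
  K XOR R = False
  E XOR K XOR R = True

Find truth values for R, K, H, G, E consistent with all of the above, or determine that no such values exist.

Adding constraints 1, 2, 4, 6 mod 2: every variable appears an even number of times on the left, so the left side is 0.
But the right sides sum to 1 (mod 2). 0 ≠ 1 — the system is inconsistent.

The formula is unsatisfiable.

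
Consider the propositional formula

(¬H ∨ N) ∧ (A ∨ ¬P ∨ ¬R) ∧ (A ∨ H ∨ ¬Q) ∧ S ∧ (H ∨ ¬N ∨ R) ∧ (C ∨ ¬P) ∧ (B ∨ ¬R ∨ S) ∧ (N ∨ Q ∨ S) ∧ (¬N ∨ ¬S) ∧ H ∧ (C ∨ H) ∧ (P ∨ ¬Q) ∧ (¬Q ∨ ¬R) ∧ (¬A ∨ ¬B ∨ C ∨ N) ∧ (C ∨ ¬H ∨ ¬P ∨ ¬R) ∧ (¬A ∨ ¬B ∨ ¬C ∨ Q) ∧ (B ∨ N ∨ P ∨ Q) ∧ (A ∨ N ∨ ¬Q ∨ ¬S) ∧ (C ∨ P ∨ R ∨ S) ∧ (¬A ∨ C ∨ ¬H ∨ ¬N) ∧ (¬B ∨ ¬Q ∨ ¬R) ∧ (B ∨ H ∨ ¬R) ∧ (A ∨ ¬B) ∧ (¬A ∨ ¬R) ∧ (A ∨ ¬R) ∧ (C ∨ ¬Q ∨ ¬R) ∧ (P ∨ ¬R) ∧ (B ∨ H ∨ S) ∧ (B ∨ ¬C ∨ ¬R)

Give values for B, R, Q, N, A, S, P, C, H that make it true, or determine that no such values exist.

UNSATISFIABLE

Case N = True:
  (S) forces S = True.
  Clause (¬N ∨ ¬S) is falsified — contradiction.
Case N = False:
  (¬H ∨ N) forces H = False.
  Clause (H) is falsified — contradiction.
Both cases fail, so the formula is unsatisfiable.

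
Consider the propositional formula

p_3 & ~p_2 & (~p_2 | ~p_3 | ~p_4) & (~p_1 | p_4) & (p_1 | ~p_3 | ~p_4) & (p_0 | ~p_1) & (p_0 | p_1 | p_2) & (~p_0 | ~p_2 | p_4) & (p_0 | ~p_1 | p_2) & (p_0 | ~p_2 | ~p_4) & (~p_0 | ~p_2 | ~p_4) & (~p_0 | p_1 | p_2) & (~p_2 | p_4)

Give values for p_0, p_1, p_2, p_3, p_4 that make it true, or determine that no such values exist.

p_0: True, p_1: True, p_2: False, p_3: True, p_4: True

Unit clause (p_3) forces p_3 = True.
Unit clause (~p_2) forces p_2 = False.
Set p_0 = True.
  then (~p_0 | p_1 | p_2) forces p_1 = True.
  then (~p_1 | p_4) forces p_4 = True.
All clauses satisfied.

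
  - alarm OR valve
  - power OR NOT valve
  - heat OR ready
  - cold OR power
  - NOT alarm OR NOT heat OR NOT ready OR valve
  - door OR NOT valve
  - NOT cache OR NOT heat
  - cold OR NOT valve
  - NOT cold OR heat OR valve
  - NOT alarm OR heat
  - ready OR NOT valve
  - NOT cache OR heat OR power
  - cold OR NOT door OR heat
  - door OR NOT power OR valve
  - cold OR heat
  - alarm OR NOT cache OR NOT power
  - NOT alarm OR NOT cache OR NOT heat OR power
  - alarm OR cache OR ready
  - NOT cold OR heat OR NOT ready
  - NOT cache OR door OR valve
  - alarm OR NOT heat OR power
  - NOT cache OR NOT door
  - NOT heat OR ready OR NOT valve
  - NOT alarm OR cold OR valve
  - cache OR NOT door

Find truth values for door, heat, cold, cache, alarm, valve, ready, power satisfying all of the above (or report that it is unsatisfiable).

Try door = True:
  (NOT cache OR NOT door) forces cache = False.
  clause (cache OR NOT door) is falsified — backtrack.
So door = False.
  then (door OR NOT valve) forces valve = False.
  then (door OR NOT power OR valve) forces power = False.
  then (NOT cache OR door OR valve) forces cache = False.
  then (alarm OR valve) forces alarm = True.
  then (cold OR power) forces cold = True.
  then (NOT cold OR heat OR valve) forces heat = True.
  then (NOT alarm OR NOT heat OR NOT ready OR valve) forces ready = False.
All clauses satisfied.

door = False, heat = True, cold = True, cache = False, alarm = True, valve = False, ready = False, power = False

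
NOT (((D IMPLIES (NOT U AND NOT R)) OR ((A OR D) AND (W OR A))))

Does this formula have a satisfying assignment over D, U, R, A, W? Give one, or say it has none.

D=T; U=T; R=T; A=F; W=F

  NOT (((D IMPLIES (NOT U AND NOT R)) OR ((A OR D) AND (W OR A)))) = True
    (D IMPLIES (NOT U AND NOT R)) OR ((A OR D) AND (W OR A)) = False
      D IMPLIES (NOT U AND NOT R) = False
        NOT U AND NOT R = False
          NOT U = False
          NOT R = False
      (A OR D) AND (W OR A) = False
        A OR D = True
        W OR A = False
The formula evaluates to True.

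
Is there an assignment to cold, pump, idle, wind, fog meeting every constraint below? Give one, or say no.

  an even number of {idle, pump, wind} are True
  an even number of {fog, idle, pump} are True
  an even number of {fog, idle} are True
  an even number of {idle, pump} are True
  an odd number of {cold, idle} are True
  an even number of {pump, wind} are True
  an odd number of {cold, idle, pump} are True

cold=T, pump=F, idle=F, wind=F, fog=F

{idle, pump, wind}: 0 true → even ✓
{fog, idle, pump}: 0 true → even ✓
{fog, idle}: 0 true → even ✓
{idle, pump}: 0 true → even ✓
{cold, idle}: 1 true → odd ✓
{pump, wind}: 0 true → even ✓
{cold, idle, pump}: 1 true → odd ✓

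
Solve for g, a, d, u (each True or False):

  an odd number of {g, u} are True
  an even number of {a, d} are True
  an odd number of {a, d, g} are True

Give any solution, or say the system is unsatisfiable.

g = True, a = True, d = True, u = False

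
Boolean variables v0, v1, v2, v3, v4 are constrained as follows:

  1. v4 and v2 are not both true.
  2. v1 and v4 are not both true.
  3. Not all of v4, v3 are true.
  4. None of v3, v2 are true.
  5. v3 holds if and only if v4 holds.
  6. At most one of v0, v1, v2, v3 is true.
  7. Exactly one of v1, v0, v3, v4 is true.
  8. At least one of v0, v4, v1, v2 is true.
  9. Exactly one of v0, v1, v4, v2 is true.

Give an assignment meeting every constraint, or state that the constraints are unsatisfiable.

v0: True; v1: False; v2: False; v3: False; v4: False

  (1) v4=F, v2=F — not both ✓
  (2) v1=F, v4=F — not both ✓
  (3) {v4, v3}: 0/2 true — not all ✓
  (4) {v3, v2}: 0 true — none ✓
  (5) v3=F, v4=F — same ✓
  (6) {v0, v1, v2, v3}: 1 true — at most one ✓
  (7) {v1, v0, v3, v4}: 1 true — exactly one ✓
  (8) {v0, v4, v1, v2}: 1 true — at least one ✓
  (9) {v0, v1, v4, v2}: 1 true — exactly one ✓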